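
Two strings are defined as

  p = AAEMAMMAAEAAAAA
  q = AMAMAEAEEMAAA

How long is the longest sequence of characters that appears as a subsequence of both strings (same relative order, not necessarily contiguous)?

10

One common subsequence of length 10: A at p[2]=q[1], M at p[4]=q[2], A at p[5]=q[3], M at p[7]=q[4], A at p[8]=q[5], A at p[9]=q[7], E at p[10]=q[9], A at p[13]=q[11], A at p[14]=q[12], A at p[15]=q[13]. dp[15][13] = 10 confirms this is the maximum.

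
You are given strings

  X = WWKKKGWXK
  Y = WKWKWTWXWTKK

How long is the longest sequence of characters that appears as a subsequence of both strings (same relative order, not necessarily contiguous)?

6

Let dp[i][j] be the LCS length of the first i characters of X and the first j characters of Y. dp[i][j] = dp[i-1][j-1]+1 when the i-th and j-th characters match, else max(dp[i-1][j], dp[i][j-1]).
    ·  W  K  W  K  W  T  W  X  W  T  K  K
 ·  0  0  0  0  0  0  0  0  0  0  0  0  0
 W  0  1  1  1  1  1  1  1  1  1  1  1  1
 W  0  1  1  2  2  2  2  2  2  2  2  2  2
 K  0  1  2  2  3  3  3  3  3  3  3  3  3
 K  0  1  2  2  3  3  3  3  3  3  3  4  4
 K  0  1  2  2  3  3  3  3  3  3  3  4  5
 G  0  1  2  2  3  3  3  3  3  3  3  4  5
 W  0  1  2  3  3  4  4  4  4  4  4  4  5
 X  0  1  2  3  3  4  4  4  5  5  5  5  5
 K  0  1  2  3  4  4  4  4  5  5  5  6  6
dp[9][12] = 6. One LCS (by backtracking along matches): WWKWXK.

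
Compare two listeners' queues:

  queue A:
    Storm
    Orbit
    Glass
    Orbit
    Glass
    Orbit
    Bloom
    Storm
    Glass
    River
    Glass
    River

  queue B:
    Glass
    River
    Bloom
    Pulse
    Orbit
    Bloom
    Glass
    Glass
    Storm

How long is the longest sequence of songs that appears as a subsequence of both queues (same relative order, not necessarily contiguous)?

5

Pick Glass at queue A[3]=queue B[1], Orbit at queue A[6]=queue B[5], Bloom at queue A[7]=queue B[6], Glass at queue A[9]=queue B[7], Glass at queue A[11]=queue B[8]; all 5 songs appear in both, in order, and the DP table's final entry dp[12][9] is also 5, so no common subsequence is longer.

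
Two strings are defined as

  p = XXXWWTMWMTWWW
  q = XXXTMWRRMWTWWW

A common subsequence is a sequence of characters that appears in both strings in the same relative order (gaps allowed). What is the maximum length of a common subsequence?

11

One common subsequence of length 11: X at p[1]=q[1], X at p[2]=q[2], X at p[3]=q[3], T at p[6]=q[4], M at p[7]=q[5], W at p[8]=q[6], M at p[9]=q[9], T at p[10]=q[11], W at p[11]=q[12], W at p[12]=q[13], W at p[13]=q[14]. The LCS DP gives dp[13][14] = 11, so this is optimal.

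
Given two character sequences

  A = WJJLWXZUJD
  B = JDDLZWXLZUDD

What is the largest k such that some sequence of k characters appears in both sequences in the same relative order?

7

Taking J (A #2, B #1) → L (A #4, B #4) → W (A #5, B #6) → X (A #6, B #7) → Z (A #7, B #9) → U (A #8, B #10) → D (A #10, B #12) gives a common subsequence of length 7. The LCS DP gives dp[10][12] = 7, so this is optimal.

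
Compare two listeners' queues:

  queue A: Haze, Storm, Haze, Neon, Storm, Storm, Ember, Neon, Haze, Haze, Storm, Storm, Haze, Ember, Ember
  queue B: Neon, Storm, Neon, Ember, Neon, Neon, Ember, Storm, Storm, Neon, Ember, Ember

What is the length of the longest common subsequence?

8

Match Storm (queue A #2, queue B #2), then Neon (queue A #4, queue B #3), then Ember (queue A #7, queue B #4), then Neon (queue A #8, queue B #6), then Storm (queue A #11, queue B #8), then Storm (queue A #12, queue B #9), then Ember (queue A #14, queue B #11), then Ember (queue A #15, queue B #12) — 8 songs in the same relative order in both, and the DP table's final entry dp[15][12] is also 8, so no common subsequence is longer.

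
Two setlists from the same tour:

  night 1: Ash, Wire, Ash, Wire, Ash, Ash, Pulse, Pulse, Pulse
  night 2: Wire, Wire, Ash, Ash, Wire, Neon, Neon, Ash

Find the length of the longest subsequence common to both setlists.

Match Ash at night 1[1]=night 2[3]; then Ash at night 1[3]=night 2[4]; then Wire at night 1[4]=night 2[5]; then Ash at night 1[6]=night 2[8] — 4 songs in the same relative order in both, and the DP table's final entry dp[9][8] is also 4, so no common subsequence is longer.

4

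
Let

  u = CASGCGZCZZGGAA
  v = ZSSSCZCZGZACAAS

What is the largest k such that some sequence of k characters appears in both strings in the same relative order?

8

Match S [3,4], then C [5,5], then Z [7,6], then C [8,7], then Z [9,8], then Z [10,10], then A [13,13], then A [14,14] — 8 characters in the same relative order in both. dp[14][15] = 8 confirms this is the maximum.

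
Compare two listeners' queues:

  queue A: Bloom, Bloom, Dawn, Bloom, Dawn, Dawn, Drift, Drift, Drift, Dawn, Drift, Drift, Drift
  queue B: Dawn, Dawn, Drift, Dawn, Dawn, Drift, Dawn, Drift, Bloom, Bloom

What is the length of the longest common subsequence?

Match Dawn at queue A[3]=queue B[2] → Dawn at queue A[5]=queue B[4] → Dawn at queue A[6]=queue B[5] → Drift at queue A[9]=queue B[6] → Dawn at queue A[10]=queue B[7] → Drift at queue A[11]=queue B[8] — 6 songs in the same relative order in both. The LCS DP gives dp[13][10] = 6, so this is optimal.

6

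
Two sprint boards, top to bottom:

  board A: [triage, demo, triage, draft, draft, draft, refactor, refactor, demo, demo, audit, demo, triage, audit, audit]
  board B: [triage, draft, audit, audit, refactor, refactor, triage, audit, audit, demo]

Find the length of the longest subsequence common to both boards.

7

One common subsequence of length 7: triage at board A[3]=board B[1]; then draft at board A[4]=board B[2]; then refactor at board A[7]=board B[5]; then refactor at board A[8]=board B[6]; then triage at board A[13]=board B[7]; then audit at board A[14]=board B[8]; then audit at board A[15]=board B[9], and the DP table's final entry dp[15][10] is also 7, so no common subsequence is longer.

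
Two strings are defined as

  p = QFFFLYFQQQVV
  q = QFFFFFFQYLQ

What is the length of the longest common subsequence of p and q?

Pick Q at p[1]=q[1], F at p[2]=q[4], F at p[3]=q[5], F at p[4]=q[6], F at p[7]=q[7], Q at p[8]=q[8], Q at p[10]=q[11]; all 7 characters appear in both, in order, and the DP table's final entry dp[12][11] is also 7, so no common subsequence is longer.

7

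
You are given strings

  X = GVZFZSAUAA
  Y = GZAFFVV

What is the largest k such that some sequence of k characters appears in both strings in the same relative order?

Taking G (X #1, Y #1), then Z (X #3, Y #2), then F (X #4, Y #5) gives a common subsequence of length 3. Since dp[10][7] = 3, nothing longer is possible.

3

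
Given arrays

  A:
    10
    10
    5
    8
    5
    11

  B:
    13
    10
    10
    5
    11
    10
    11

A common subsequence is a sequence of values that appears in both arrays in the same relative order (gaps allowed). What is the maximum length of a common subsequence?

One common subsequence of length 4: 10 [1,2], 10 [2,3], 5 [3,4], 11 [6,7]. dp[6][7] = 4 confirms this is the maximum.

4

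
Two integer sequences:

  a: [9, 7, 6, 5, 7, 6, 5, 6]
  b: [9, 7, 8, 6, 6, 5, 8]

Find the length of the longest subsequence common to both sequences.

5

Match 9 (a #1, b #1), then 7 (a #2, b #2), then 6 (a #3, b #4), then 6 (a #6, b #5), then 5 (a #7, b #6) — 5 values in the same relative order in both. Since dp[8][7] = 5, nothing longer is possible.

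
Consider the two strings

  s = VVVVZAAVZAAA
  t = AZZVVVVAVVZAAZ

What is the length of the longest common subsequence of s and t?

9

One common subsequence of length 9: V (s #1, t #4), V (s #2, t #5), V (s #3, t #6), V (s #4, t #7), A (s #6, t #8), V (s #8, t #10), Z (s #9, t #11), A (s #10, t #12), A (s #11, t #13), and the DP table's final entry dp[12][14] is also 9, so no common subsequence is longer.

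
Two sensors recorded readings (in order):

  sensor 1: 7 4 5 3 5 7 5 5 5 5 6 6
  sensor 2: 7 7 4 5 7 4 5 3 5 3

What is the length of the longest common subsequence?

6

Match 7 at sensor 1[1]=sensor 2[2]; then 4 at sensor 1[2]=sensor 2[3]; then 5 at sensor 1[5]=sensor 2[4]; then 7 at sensor 1[6]=sensor 2[5]; then 5 at sensor 1[7]=sensor 2[7]; then 5 at sensor 1[8]=sensor 2[9] — 6 values in the same relative order in both. The LCS DP gives dp[12][10] = 6, so this is optimal.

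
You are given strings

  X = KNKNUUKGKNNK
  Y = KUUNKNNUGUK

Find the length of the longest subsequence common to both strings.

7

One common subsequence of length 7: K (X #1, Y #1), then N (X #2, Y #4), then K (X #3, Y #5), then N (X #4, Y #7), then U (X #5, Y #8), then U (X #6, Y #10), then K (X #12, Y #11). dp[12][11] = 7 confirms this is the maximum.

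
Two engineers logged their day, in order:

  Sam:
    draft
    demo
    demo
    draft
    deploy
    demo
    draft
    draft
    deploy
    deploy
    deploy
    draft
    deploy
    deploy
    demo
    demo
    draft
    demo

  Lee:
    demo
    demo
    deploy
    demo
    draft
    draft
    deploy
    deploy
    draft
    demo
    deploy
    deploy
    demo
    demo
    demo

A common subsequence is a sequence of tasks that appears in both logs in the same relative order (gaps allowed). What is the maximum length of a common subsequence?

14

Taking demo [2,1]; then demo [3,2]; then deploy [5,3]; then demo [6,4]; then draft [7,5]; then draft [8,6]; then deploy [10,7]; then deploy [11,8]; then draft [12,9]; then deploy [13,11]; then deploy [14,12]; then demo [15,13]; then demo [16,14]; then demo [18,15] gives a common subsequence of length 14. Since dp[18][15] = 14, nothing longer is possible.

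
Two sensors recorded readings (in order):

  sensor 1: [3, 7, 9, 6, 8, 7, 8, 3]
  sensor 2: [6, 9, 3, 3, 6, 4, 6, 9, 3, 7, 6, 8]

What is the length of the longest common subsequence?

4

One common subsequence of length 4: 3 [1,9]; then 7 [2,10]; then 6 [4,11]; then 8 [7,12]. The LCS DP gives dp[8][12] = 4, so this is optimal.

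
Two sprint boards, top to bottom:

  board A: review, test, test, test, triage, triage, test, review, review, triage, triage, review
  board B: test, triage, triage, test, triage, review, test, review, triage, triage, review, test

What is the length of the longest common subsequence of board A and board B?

Match test [4,1]; then triage [5,2]; then triage [6,3]; then test [7,4]; then review [8,6]; then review [9,8]; then triage [10,9]; then triage [11,10]; then review [12,11] — 9 tasks in the same relative order in both. dp[12][12] = 9 confirms this is the maximum.

9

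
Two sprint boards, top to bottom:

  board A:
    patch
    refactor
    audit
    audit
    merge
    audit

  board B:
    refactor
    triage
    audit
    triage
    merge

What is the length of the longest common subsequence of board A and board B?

Taking refactor at board A[2]=board B[1], audit at board A[3]=board B[3], merge at board A[5]=board B[5] gives a common subsequence of length 3. The LCS DP gives dp[6][5] = 3, so this is optimal.

3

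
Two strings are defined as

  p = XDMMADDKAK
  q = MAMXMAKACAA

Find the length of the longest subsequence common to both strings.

5

Pick X (p #1, q #4) → M (p #4, q #5) → A (p #5, q #6) → K (p #8, q #7) → A (p #9, q #11); all 5 characters appear in both, in order, and the DP table's final entry dp[10][11] is also 5, so no common subsequence is longer.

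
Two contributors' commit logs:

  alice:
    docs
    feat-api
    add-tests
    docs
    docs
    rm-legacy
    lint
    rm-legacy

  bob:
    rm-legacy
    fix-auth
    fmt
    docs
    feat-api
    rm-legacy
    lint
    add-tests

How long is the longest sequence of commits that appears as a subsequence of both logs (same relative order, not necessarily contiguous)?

4

Pick docs (alice #1, bob #4) → feat-api (alice #2, bob #5) → rm-legacy (alice #6, bob #6) → lint (alice #7, bob #7); all 4 commits appear in both, in order. dp[8][8] = 4 confirms this is the maximum.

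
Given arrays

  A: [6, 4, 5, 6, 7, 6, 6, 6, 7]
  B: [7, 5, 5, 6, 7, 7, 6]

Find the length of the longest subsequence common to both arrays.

One common subsequence of length 4: 5 [3,3] → 6 [4,4] → 7 [5,6] → 6 [8,7], and the DP table's final entry dp[9][7] is also 4, so no common subsequence is longer.

4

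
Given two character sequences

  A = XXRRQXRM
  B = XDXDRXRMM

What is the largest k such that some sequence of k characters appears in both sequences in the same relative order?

Taking X at A[1]=B[1] → X at A[2]=B[3] → R at A[4]=B[5] → X at A[6]=B[6] → R at A[7]=B[7] → M at A[8]=B[9] gives a common subsequence of length 6. Since dp[8][9] = 6, nothing longer is possible.

6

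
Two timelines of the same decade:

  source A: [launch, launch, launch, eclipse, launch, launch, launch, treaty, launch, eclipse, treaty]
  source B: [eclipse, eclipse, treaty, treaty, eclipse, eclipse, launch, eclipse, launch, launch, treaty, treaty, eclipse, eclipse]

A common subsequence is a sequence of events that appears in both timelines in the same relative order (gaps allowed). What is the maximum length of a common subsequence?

Pick launch [3,7]; then eclipse [4,8]; then launch [5,9]; then launch [6,10]; then treaty [8,12]; then eclipse [10,14]; all 6 events appear in both, in order, and the DP table's final entry dp[11][14] is also 6, so no common subsequence is longer.

6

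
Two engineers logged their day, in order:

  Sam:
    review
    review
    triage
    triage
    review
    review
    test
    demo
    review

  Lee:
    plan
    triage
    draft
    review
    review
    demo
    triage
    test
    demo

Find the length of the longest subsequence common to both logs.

5

Taking review (Sam #1, Lee #4) → review (Sam #2, Lee #5) → triage (Sam #4, Lee #7) → test (Sam #7, Lee #8) → demo (Sam #8, Lee #9) gives a common subsequence of length 5. Since dp[9][9] = 5, nothing longer is possible.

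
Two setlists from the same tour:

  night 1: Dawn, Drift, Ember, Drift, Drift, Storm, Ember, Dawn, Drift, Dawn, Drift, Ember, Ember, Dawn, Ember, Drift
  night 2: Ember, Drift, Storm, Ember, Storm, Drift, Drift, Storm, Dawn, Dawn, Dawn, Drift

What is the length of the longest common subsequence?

One common subsequence of length 9: Drift (night 1 #2, night 2 #2), Ember (night 1 #3, night 2 #4), Drift (night 1 #4, night 2 #6), Drift (night 1 #5, night 2 #7), Storm (night 1 #6, night 2 #8), Dawn (night 1 #8, night 2 #9), Dawn (night 1 #10, night 2 #10), Dawn (night 1 #14, night 2 #11), Drift (night 1 #16, night 2 #12). Since dp[16][12] = 9, nothing longer is possible.

9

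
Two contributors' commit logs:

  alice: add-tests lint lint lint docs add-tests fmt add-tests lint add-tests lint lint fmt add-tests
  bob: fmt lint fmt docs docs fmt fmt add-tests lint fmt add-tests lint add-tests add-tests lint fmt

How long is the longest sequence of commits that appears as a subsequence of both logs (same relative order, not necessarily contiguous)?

Taking lint [2,2] → docs [5,5] → add-tests [6,8] → fmt [7,10] → add-tests [8,11] → lint [9,12] → add-tests [10,14] → lint [12,15] → fmt [13,16] gives a common subsequence of length 9, and the DP table's final entry dp[14][16] is also 9, so no common subsequence is longer.

9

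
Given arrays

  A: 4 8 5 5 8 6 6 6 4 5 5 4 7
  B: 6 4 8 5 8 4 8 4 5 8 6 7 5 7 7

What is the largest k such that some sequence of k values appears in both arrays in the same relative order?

Taking 4 (A #1, B #2), then 8 (A #2, B #3), then 5 (A #3, B #4), then 5 (A #4, B #9), then 8 (A #5, B #10), then 6 (A #6, B #11), then 5 (A #10, B #13), then 7 (A #13, B #15) gives a common subsequence of length 8. dp[13][15] = 8 confirms this is the maximum.

8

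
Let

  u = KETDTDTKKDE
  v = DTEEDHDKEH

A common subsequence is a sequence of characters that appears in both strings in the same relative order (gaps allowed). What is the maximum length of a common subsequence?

Let dp[i][j] be the LCS length of the first i characters of u and the first j characters of v. dp[i][j] = dp[i-1][j-1]+1 when the i-th and j-th characters match, else max(dp[i-1][j], dp[i][j-1]).
    ·  D  T  E  E  D  H  D  K  E  H
 ·  0  0  0  0  0  0  0  0  0  0  0
 K  0  0  0  0  0  0  0  0  1  1  1
 E  0  0  0  1  1  1  1  1  1  2  2
 T  0  0  1  1  1  1  1  1  1  2  2
 D  0  1  1  1  1  2  2  2  2  2  2
 T  0  1  2  2  2  2  2  2  2  2  2
 D  0  1  2  2  2  3  3  3  3  3  3
 T  0  1  2  2  2  3  3  3  3  3  3
 K  0  1  2  2  2  3  3  3  4  4  4
 K  0  1  2  2  2  3  3  3  4  4  4
 D  0  1  2  2  2  3  3  4  4  4  4
 E  0  1  2  3  3  3  3  4  4  5  5
dp[11][10] = 5. One LCS (by backtracking along matches): EDDKE.

5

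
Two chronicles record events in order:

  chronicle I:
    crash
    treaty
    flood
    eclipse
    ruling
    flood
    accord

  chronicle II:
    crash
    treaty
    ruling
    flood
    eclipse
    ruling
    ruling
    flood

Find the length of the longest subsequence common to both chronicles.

One common subsequence of length 6: crash (chronicle I #1, chronicle II #1); then treaty (chronicle I #2, chronicle II #2); then flood (chronicle I #3, chronicle II #4); then eclipse (chronicle I #4, chronicle II #5); then ruling (chronicle I #5, chronicle II #7); then flood (chronicle I #6, chronicle II #8). Since dp[7][8] = 6, nothing longer is possible.

6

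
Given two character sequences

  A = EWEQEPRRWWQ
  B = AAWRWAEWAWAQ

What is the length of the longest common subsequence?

One common subsequence of length 5: W [2,5], E [5,7], W [9,8], W [10,10], Q [11,12]. dp[11][12] = 5 confirms this is the maximum.

5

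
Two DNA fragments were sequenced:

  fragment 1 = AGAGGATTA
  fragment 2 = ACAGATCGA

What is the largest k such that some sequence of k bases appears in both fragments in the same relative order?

6

Match A at fragment 1[1]=fragment 2[1], then A at fragment 1[3]=fragment 2[3], then G at fragment 1[5]=fragment 2[4], then A at fragment 1[6]=fragment 2[5], then T at fragment 1[7]=fragment 2[6], then A at fragment 1[9]=fragment 2[9] — 6 bases in the same relative order in both, and the DP table's final entry dp[9][9] is also 6, so no common subsequence is longer.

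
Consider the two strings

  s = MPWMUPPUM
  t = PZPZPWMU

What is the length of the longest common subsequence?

Let dp[i][j] be the LCS length of the first i characters of s and the first j characters of t. dp[i][j] = dp[i-1][j-1]+1 when the i-th and j-th characters match, else max(dp[i-1][j], dp[i][j-1]).
    ·  P  Z  P  Z  P  W  M  U
 ·  0  0  0  0  0  0  0  0  0
 M  0  0  0  0  0  0  0  1  1
 P  0  1  1  1  1  1  1  1  1
 W  0  1  1  1  1  1  2  2  2
 M  0  1  1  1  1  1  2  3  3
 U  0  1  1  1  1  1  2  3  4
 P  0  1  1  2  2  2  2  3  4
 P  0  1  1  2  2  3  3  3  4
 U  0  1  1  2  2  3  3  3  4
 M  0  1  1  2  2  3  3  4  4
dp[9][8] = 4. One LCS (by backtracking along matches): PWMU.

4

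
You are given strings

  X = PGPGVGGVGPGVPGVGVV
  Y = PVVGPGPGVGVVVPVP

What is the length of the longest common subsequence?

Taking P at X[3]=Y[1], then V at X[5]=Y[2], then V at X[8]=Y[3], then G at X[9]=Y[4], then P at X[10]=Y[5], then G at X[11]=Y[6], then P at X[13]=Y[7], then G at X[14]=Y[8], then V at X[15]=Y[9], then G at X[16]=Y[10], then V at X[17]=Y[13], then V at X[18]=Y[15] gives a common subsequence of length 12. dp[18][16] = 12 confirms this is the maximum.

12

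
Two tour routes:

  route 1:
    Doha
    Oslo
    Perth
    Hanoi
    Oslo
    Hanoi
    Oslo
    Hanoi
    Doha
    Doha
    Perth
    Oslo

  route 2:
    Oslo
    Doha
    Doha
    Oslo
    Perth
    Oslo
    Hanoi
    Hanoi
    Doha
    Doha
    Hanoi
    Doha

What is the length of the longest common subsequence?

8

Match Doha [1,3], Oslo [2,4], Perth [3,5], Oslo [5,6], Hanoi [6,7], Hanoi [8,8], Doha [9,10], Doha [10,12] — 8 stops in the same relative order in both, and the DP table's final entry dp[12][12] is also 8, so no common subsequence is longer.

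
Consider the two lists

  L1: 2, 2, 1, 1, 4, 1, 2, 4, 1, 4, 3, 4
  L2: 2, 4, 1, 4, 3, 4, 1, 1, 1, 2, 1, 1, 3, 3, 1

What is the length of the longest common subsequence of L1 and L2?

Taking 2 (L1 #1, L2 #1), then 1 (L1 #3, L2 #7), then 1 (L1 #4, L2 #8), then 1 (L1 #6, L2 #9), then 2 (L1 #7, L2 #10), then 1 (L1 #9, L2 #12), then 3 (L1 #11, L2 #14) gives a common subsequence of length 7. The LCS DP gives dp[12][15] = 7, so this is optimal.

7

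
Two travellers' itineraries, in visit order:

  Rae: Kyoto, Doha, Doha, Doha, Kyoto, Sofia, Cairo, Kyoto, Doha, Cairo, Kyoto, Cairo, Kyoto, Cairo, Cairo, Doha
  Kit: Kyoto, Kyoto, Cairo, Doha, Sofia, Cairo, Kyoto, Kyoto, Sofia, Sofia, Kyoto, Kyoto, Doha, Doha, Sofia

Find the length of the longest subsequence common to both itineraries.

8

Match Kyoto (Rae #1, Kit #2), Doha (Rae #4, Kit #4), Sofia (Rae #6, Kit #5), Cairo (Rae #7, Kit #6), Kyoto (Rae #8, Kit #8), Kyoto (Rae #11, Kit #11), Kyoto (Rae #13, Kit #12), Doha (Rae #16, Kit #14) — 8 stops in the same relative order in both. Since dp[16][15] = 8, nothing longer is possible.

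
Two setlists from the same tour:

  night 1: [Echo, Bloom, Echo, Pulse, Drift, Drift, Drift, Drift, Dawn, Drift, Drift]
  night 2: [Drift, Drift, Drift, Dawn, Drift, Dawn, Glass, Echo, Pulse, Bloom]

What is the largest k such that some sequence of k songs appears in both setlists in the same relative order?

Match Drift at night 1[5]=night 2[1], Drift at night 1[6]=night 2[2], Drift at night 1[7]=night 2[3], Drift at night 1[8]=night 2[5], Dawn at night 1[9]=night 2[6] — 5 songs in the same relative order in both, and the DP table's final entry dp[11][10] is also 5, so no common subsequence is longer.

5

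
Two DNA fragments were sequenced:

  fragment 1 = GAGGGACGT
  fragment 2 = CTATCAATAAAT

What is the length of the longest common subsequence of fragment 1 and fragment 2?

Let dp[i][j] be the LCS length of the first i bases of fragment 1 and the first j bases of fragment 2. dp[i][j] = dp[i-1][j-1]+1 when the i-th and j-th bases match, else max(dp[i-1][j], dp[i][j-1]).
    ·  C  T  A  T  C  A  A  T  A  A  A  T
 ·  0  0  0  0  0  0  0  0  0  0  0  0  0
 G  0  0  0  0  0  0  0  0  0  0  0  0  0
 A  0  0  0  1  1  1  1  1  1  1  1  1  1
 G  0  0  0  1  1  1  1  1  1  1  1  1  1
 G  0  0  0  1  1  1  1  1  1  1  1  1  1
 G  0  0  0  1  1  1  1  1  1  1  1  1  1
 A  0  0  0  1  1  1  2  2  2  2  2  2  2
 C  0  1  1  1  1  2  2  2  2  2  2  2  2
 G  0  1  1  1  1  2  2  2  2  2  2  2  2
 T  0  1  2  2  2  2  2  2  3  3  3  3  3
dp[9][12] = 3. One LCS (by backtracking along matches): AAT.

3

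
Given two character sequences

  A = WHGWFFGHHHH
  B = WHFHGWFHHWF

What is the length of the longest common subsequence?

7

Let dp[i][j] be the LCS length of the first i characters of A and the first j characters of B. dp[i][j] = dp[i-1][j-1]+1 when the i-th and j-th characters match, else max(dp[i-1][j], dp[i][j-1]).
    ·  W  H  F  H  G  W  F  H  H  W  F
 ·  0  0  0  0  0  0  0  0  0  0  0  0
 W  0  1  1  1  1  1  1  1  1  1  1  1
 H  0  1  2  2  2  2  2  2  2  2  2  2
 G  0  1  2  2  2  3  3  3  3  3  3  3
 W  0  1  2  2  2  3  4  4  4  4  4  4
 F  0  1  2  3  3  3  4  5  5  5  5  5
 F  0  1  2  3  3  3  4  5  5  5  5  6
 G  0  1  2  3  3  4  4  5  5  5  5  6
 H  0  1  2  3  4  4  4  5  6  6  6  6
 H  0  1  2  3  4  4  4  5  6  7  7  7
 H  0  1  2  3  4  4  4  5  6  7  7  7
 H  0  1  2  3  4  4  4  5  6  7  7  7
dp[11][11] = 7. One LCS (by backtracking along matches): WHGWFHH.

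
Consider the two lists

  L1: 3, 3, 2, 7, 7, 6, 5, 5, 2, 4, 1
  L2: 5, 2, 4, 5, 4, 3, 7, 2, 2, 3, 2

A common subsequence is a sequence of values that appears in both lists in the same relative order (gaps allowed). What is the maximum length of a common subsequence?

Pick 3 (L1 #1, L2 #6), then 3 (L1 #2, L2 #10), then 2 (L1 #9, L2 #11); all 3 values appear in both, in order. dp[11][11] = 3 confirms this is the maximum.

3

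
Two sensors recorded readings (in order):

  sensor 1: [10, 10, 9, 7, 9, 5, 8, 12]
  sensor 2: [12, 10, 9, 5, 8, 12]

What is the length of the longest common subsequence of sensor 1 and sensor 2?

5

Pick 10 at sensor 1[2]=sensor 2[2] → 9 at sensor 1[5]=sensor 2[3] → 5 at sensor 1[6]=sensor 2[4] → 8 at sensor 1[7]=sensor 2[5] → 12 at sensor 1[8]=sensor 2[6]; all 5 values appear in both, in order. The LCS DP gives dp[8][6] = 5, so this is optimal.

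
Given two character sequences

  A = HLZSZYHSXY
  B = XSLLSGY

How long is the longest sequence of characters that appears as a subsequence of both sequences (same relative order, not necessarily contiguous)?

Let dp[i][j] be the LCS length of the first i characters of A and the first j characters of B. dp[i][j] = dp[i-1][j-1]+1 when the i-th and j-th characters match, else max(dp[i-1][j], dp[i][j-1]).
    ·  X  S  L  L  S  G  Y
 ·  0  0  0  0  0  0  0  0
 H  0  0  0  0  0  0  0  0
 L  0  0  0  1  1  1  1  1
 Z  0  0  0  1  1  1  1  1
 S  0  0  1  1  1  2  2  2
 Z  0  0  1  1  1  2  2  2
 Y  0  0  1  1  1  2  2  3
 H  0  0  1  1  1  2  2  3
 S  0  0  1  1  1  2  2  3
 X  0  1  1  1  1  2  2  3
 Y  0  1  1  1  1  2  2  3
dp[10][7] = 3. One LCS (by backtracking along matches): LSY.

3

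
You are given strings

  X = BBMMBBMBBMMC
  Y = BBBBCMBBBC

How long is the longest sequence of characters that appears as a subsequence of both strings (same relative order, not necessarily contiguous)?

8

Pick B (X #1, Y #1); then B (X #2, Y #2); then B (X #5, Y #3); then B (X #6, Y #4); then M (X #7, Y #6); then B (X #8, Y #8); then B (X #9, Y #9); then C (X #12, Y #10); all 8 characters appear in both, in order. dp[12][10] = 8 confirms this is the maximum.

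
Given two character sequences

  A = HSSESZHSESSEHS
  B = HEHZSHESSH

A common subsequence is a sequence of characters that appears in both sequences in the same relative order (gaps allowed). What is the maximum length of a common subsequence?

Pick H (A #1, B #1) → E (A #4, B #2) → S (A #5, B #5) → H (A #7, B #6) → E (A #9, B #7) → S (A #10, B #8) → S (A #11, B #9) → H (A #13, B #10); all 8 characters appear in both, in order. The LCS DP gives dp[14][10] = 8, so this is optimal.

8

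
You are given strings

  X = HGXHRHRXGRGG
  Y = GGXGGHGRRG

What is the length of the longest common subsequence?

Let dp[i][j] be the LCS length of the first i characters of X and the first j characters of Y. dp[i][j] = dp[i-1][j-1]+1 when the i-th and j-th characters match, else max(dp[i-1][j], dp[i][j-1]).
    ·  G  G  X  G  G  H  G  R  R  G
 ·  0  0  0  0  0  0  0  0  0  0  0
 H  0  0  0  0  0  0  1  1  1  1  1
 G  0  1  1  1  1  1  1  2  2  2  2
 X  0  1  1  2  2  2  2  2  2  2  2
 H  0  1  1  2  2  2  3  3  3  3  3
 R  0  1  1  2  2  2  3  3  4  4  4
 H  0  1  1  2  2  2  3  3  4  4  4
 R  0  1  1  2  2  2  3  3  4  5  5
 X  0  1  1  2  2  2  3  3  4  5  5
 G  0  1  2  2  3  3  3  4  4  5  6
 R  0  1  2  2  3  3  3  4  5  5  6
 G  0  1  2  2  3  4  4  4  5  5  6
 G  0  1  2  2  3  4  4  5  5  5  6
dp[12][10] = 6. One LCS (by backtracking along matches): GXHRRG.

6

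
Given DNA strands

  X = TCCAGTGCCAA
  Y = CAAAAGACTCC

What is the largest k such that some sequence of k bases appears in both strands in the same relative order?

One common subsequence of length 6: C (X #2, Y #1), A (X #4, Y #5), G (X #5, Y #6), T (X #6, Y #9), C (X #8, Y #10), C (X #9, Y #11). Since dp[11][11] = 6, nothing longer is possible.

6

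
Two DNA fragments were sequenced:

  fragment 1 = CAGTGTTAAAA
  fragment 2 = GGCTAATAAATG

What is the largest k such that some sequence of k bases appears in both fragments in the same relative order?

7

Let dp[i][j] be the LCS length of the first i bases of fragment 1 and the first j bases of fragment 2. dp[i][j] = dp[i-1][j-1]+1 when the i-th and j-th bases match, else max(dp[i-1][j], dp[i][j-1]).
    ·  G  G  C  T  A  A  T  A  A  A  T  G
 ·  0  0  0  0  0  0  0  0  0  0  0  0  0
 C  0  0  0  1  1  1  1  1  1  1  1  1  1
 A  0  0  0  1  1  2  2  2  2  2  2  2  2
 G  0  1  1  1  1  2  2  2  2  2  2  2  3
 T  0  1  1  1  2  2  2  3  3  3  3  3  3
 G  0  1  2  2  2  2  2  3  3  3  3  3  4
 T  0  1  2  2  3  3  3  3  3  3  3  4  4
 T  0  1  2  2  3  3  3  4  4  4  4  4  4
 A  0  1  2  2  3  4  4  4  5  5  5  5  5
 A  0  1  2  2  3  4  5  5  5  6  6  6  6
 A  0  1  2  2  3  4  5  5  6  6  7  7  7
 A  0  1  2  2  3  4  5  5  6  7  7  7  7
dp[11][12] = 7. One LCS (by backtracking along matches): GGTTAAA.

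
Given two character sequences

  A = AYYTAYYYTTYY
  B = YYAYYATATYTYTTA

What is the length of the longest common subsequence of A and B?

9

Pick A [1,3]; then Y [2,4]; then Y [3,5]; then T [4,7]; then A [5,8]; then Y [6,10]; then Y [8,12]; then T [9,13]; then T [10,14]; all 9 characters appear in both, in order. The LCS DP gives dp[12][15] = 9, so this is optimal.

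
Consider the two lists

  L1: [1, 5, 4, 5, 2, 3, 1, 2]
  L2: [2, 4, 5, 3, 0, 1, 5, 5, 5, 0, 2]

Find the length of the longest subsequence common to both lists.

5

One common subsequence of length 5: 4 [3,2]; then 5 [4,3]; then 3 [6,4]; then 1 [7,6]; then 2 [8,11], and the DP table's final entry dp[8][11] is also 5, so no common subsequence is longer.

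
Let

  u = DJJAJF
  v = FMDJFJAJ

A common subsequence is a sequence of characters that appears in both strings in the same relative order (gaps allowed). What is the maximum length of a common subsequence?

Let dp[i][j] be the LCS length of the first i characters of u and the first j characters of v. dp[i][j] = dp[i-1][j-1]+1 when the i-th and j-th characters match, else max(dp[i-1][j], dp[i][j-1]).
    ·  F  M  D  J  F  J  A  J
 ·  0  0  0  0  0  0  0  0  0
 D  0  0  0  1  1  1  1  1  1
 J  0  0  0  1  2  2  2  2  2
 J  0  0  0  1  2  2  3  3  3
 A  0  0  0  1  2  2  3  4  4
 J  0  0  0  1  2  2  3  4  5
 F  0  1  1  1  2  3  3  4  5
dp[6][8] = 5. One LCS (by backtracking along matches): DJJAJ.

5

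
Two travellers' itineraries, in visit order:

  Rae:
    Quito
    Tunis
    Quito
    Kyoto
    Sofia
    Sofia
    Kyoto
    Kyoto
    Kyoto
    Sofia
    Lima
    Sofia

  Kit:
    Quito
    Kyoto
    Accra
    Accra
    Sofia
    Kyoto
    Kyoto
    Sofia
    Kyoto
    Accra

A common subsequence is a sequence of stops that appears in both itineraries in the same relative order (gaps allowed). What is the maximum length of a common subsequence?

6

One common subsequence of length 6: Quito [3,1] → Kyoto [4,2] → Sofia [6,5] → Kyoto [7,6] → Kyoto [8,7] → Kyoto [9,9], and the DP table's final entry dp[12][10] is also 6, so no common subsequence is longer.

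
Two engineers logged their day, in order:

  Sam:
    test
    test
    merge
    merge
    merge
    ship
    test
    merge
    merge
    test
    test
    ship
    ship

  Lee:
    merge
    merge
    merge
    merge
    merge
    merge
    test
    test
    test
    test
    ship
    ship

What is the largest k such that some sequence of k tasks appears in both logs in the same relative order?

One common subsequence of length 9: merge [3,2] → merge [4,3] → merge [5,4] → merge [8,5] → merge [9,6] → test [10,9] → test [11,10] → ship [12,11] → ship [13,12]. dp[13][12] = 9 confirms this is the maximum.

9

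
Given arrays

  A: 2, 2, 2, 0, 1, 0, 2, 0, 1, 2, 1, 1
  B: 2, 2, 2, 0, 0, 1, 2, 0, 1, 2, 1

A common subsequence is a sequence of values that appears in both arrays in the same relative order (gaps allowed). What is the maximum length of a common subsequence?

Let dp[i][j] be the LCS length of the first i values of A and the first j values of B. dp[i][j] = dp[i-1][j-1]+1 when the i-th and j-th values match, else max(dp[i-1][j], dp[i][j-1]).
    ·  2  2  2  0  0  1  2  0  1  2  1
 ·  0  0  0  0  0  0  0  0  0  0  0  0
 2  0  1  1  1  1  1  1  1  1  1  1  1
 2  0  1  2  2  2  2  2  2  2  2  2  2
 2  0  1  2  3  3  3  3  3  3  3  3  3
 0  0  1  2  3  4  4  4  4  4  4  4  4
 1  0  1  2  3  4  4  5  5  5  5  5  5
 0  0  1  2  3  4  5  5  5  6  6  6  6
 2  0  1  2  3  4  5  5  6  6  6  7  7
 0  0  1  2  3  4  5  5  6  7  7  7  7
 1  0  1  2  3  4  5  6  6  7  8  8  8
 2  0  1  2  3  4  5  6  7  7  8  9  9
 1  0  1  2  3  4  5  6  7  7  8  9 10
 1  0  1  2  3  4  5  6  7  7  8  9 10
dp[12][11] = 10. One LCS (by backtracking along matches): 2, 2, 2, 0, 1, 2, 0, 1, 2, 1.

10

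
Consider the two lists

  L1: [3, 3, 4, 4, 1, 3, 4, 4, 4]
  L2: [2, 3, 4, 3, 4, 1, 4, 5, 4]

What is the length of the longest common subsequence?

6

One common subsequence of length 6: 3 [1,2], then 3 [2,4], then 4 [4,5], then 1 [5,6], then 4 [7,7], then 4 [9,9]. dp[9][9] = 6 confirms this is the maximum.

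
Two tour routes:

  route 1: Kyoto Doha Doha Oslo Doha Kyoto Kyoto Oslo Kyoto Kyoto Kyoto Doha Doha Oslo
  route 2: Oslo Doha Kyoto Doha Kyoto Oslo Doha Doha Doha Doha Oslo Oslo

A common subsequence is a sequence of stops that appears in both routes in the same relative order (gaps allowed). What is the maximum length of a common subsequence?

8

Match Oslo (route 1 #4, route 2 #1) → Doha (route 1 #5, route 2 #2) → Kyoto (route 1 #6, route 2 #3) → Kyoto (route 1 #7, route 2 #5) → Oslo (route 1 #8, route 2 #6) → Doha (route 1 #12, route 2 #9) → Doha (route 1 #13, route 2 #10) → Oslo (route 1 #14, route 2 #12) — 8 stops in the same relative order in both. The LCS DP gives dp[14][12] = 8, so this is optimal.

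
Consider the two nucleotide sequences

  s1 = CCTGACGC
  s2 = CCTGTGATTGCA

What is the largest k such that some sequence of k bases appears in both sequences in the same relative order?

7

Let dp[i][j] be the LCS length of the first i bases of s1 and the first j bases of s2. dp[i][j] = dp[i-1][j-1]+1 when the i-th and j-th bases match, else max(dp[i-1][j], dp[i][j-1]).
    ·  C  C  T  G  T  G  A  T  T  G  C  A
 ·  0  0  0  0  0  0  0  0  0  0  0  0  0
 C  0  1  1  1  1  1  1  1  1  1  1  1  1
 C  0  1  2  2  2  2  2  2  2  2  2  2  2
 T  0  1  2  3  3  3  3  3  3  3  3  3  3
 G  0  1  2  3  4  4  4  4  4  4  4  4  4
 A  0  1  2  3  4  4  4  5  5  5  5  5  5
 C  0  1  2  3  4  4  4  5  5  5  5  6  6
 G  0  1  2  3  4  4  5  5  5  5  6  6  6
 C  0  1  2  3  4  4  5  5  5  5  6  7  7
dp[8][12] = 7. One LCS (by backtracking along matches): CCTGAGC.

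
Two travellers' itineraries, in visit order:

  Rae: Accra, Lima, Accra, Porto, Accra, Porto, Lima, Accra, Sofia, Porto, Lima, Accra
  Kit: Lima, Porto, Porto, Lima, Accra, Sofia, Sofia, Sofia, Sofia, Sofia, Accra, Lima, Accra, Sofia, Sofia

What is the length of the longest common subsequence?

Match Lima at Rae[2]=Kit[1]; then Porto at Rae[4]=Kit[2]; then Porto at Rae[6]=Kit[3]; then Lima at Rae[7]=Kit[4]; then Accra at Rae[8]=Kit[5]; then Sofia at Rae[9]=Kit[10]; then Lima at Rae[11]=Kit[12]; then Accra at Rae[12]=Kit[13] — 8 stops in the same relative order in both. dp[12][15] = 8 confirms this is the maximum.

8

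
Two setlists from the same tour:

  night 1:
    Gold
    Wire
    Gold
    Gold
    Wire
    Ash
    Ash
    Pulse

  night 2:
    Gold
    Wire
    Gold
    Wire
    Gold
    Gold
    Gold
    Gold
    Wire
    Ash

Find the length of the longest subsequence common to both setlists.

6

Taking Gold (night 1 #1, night 2 #3) → Wire (night 1 #2, night 2 #4) → Gold (night 1 #3, night 2 #7) → Gold (night 1 #4, night 2 #8) → Wire (night 1 #5, night 2 #9) → Ash (night 1 #7, night 2 #10) gives a common subsequence of length 6. Since dp[8][10] = 6, nothing longer is possible.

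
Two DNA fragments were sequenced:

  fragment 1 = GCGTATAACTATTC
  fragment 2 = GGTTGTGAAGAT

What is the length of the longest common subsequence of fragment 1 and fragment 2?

Taking G (fragment 1 #1, fragment 2 #1); then G (fragment 1 #3, fragment 2 #2); then T (fragment 1 #4, fragment 2 #4); then T (fragment 1 #6, fragment 2 #6); then A (fragment 1 #7, fragment 2 #8); then A (fragment 1 #8, fragment 2 #9); then A (fragment 1 #11, fragment 2 #11); then T (fragment 1 #13, fragment 2 #12) gives a common subsequence of length 8. dp[14][12] = 8 confirms this is the maximum.

8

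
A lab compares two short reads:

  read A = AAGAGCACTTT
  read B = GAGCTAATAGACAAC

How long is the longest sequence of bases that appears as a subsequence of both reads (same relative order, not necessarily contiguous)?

Pick A (read A #1, read B #7), A (read A #2, read B #9), G (read A #3, read B #10), A (read A #4, read B #11), C (read A #6, read B #12), A (read A #7, read B #14), C (read A #8, read B #15); all 7 bases appear in both, in order. dp[11][15] = 7 confirms this is the maximum.

7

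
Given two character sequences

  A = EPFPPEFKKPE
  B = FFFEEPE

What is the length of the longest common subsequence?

Let dp[i][j] be the LCS length of the first i characters of A and the first j characters of B. dp[i][j] = dp[i-1][j-1]+1 when the i-th and j-th characters match, else max(dp[i-1][j], dp[i][j-1]).
    ·  F  F  F  E  E  P  E
 ·  0  0  0  0  0  0  0  0
 E  0  0  0  0  1  1  1  1
 P  0  0  0  0  1  1  2  2
 F  0  1  1  1  1  1  2  2
 P  0  1  1  1  1  1  2  2
 P  0  1  1  1  1  1  2  2
 E  0  1  1  1  2  2  2  3
 F  0  1  2  2  2  2  2  3
 K  0  1  2  2  2  2  2  3
 K  0  1  2  2  2  2  2  3
 P  0  1  2  2  2  2  3  3
 E  0  1  2  2  3  3  3  4
dp[11][7] = 4. One LCS (by backtracking along matches): EEPE.

4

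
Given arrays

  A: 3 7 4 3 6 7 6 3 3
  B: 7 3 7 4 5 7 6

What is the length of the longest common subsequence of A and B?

5

Pick 3 at A[1]=B[2]; then 7 at A[2]=B[3]; then 4 at A[3]=B[4]; then 7 at A[6]=B[6]; then 6 at A[7]=B[7]; all 5 values appear in both, in order. The LCS DP gives dp[9][7] = 5, so this is optimal.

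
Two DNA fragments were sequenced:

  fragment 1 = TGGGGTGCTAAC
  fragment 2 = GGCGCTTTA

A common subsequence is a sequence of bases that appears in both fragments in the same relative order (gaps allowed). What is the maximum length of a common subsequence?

6

Let dp[i][j] be the LCS length of the first i bases of fragment 1 and the first j bases of fragment 2. dp[i][j] = dp[i-1][j-1]+1 when the i-th and j-th bases match, else max(dp[i-1][j], dp[i][j-1]).
    ·  G  G  C  G  C  T  T  T  A
 ·  0  0  0  0  0  0  0  0  0  0
 T  0  0  0  0  0  0  1  1  1  1
 G  0  1  1  1  1  1  1  1  1  1
 G  0  1  2  2  2  2  2  2  2  2
 G  0  1  2  2  3  3  3  3  3  3
 G  0  1  2  2  3  3  3  3  3  3
 T  0  1  2  2  3  3  4  4  4  4
 G  0  1  2  2  3  3  4  4  4  4
 C  0  1  2  3  3  4  4  4  4  4
 T  0  1  2  3  3  4  5  5  5  5
 A  0  1  2  3  3  4  5  5  5  6
 A  0  1  2  3  3  4  5  5  5  6
 C  0  1  2  3  3  4  5  5  5  6
dp[12][9] = 6. One LCS (by backtracking along matches): GGGTTA.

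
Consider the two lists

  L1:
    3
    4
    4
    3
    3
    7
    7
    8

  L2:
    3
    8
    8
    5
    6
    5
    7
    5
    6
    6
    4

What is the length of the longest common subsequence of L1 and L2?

Pick 3 (L1 #1, L2 #1); then 4 (L1 #3, L2 #11); all 2 values appear in both, in order. dp[8][11] = 2 confirms this is the maximum.

2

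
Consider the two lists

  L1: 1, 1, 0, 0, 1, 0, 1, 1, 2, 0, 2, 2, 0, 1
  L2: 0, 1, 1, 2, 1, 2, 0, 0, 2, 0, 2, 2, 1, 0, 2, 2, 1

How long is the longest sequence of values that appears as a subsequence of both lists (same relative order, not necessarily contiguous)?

Match 1 [1,3] → 1 [2,5] → 0 [3,7] → 0 [4,8] → 0 [6,10] → 1 [8,13] → 0 [10,14] → 2 [11,15] → 2 [12,16] → 1 [14,17] — 10 values in the same relative order in both. Since dp[14][17] = 10, nothing longer is possible.

10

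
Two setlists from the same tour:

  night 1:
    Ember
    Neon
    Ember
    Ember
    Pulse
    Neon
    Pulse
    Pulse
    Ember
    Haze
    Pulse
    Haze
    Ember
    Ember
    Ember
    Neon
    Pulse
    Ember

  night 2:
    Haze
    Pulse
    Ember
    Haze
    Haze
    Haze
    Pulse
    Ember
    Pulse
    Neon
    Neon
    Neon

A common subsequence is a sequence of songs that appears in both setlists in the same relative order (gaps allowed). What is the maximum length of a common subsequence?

6

Taking Pulse (night 1 #8, night 2 #2), then Ember (night 1 #9, night 2 #3), then Haze (night 1 #10, night 2 #6), then Pulse (night 1 #11, night 2 #7), then Ember (night 1 #13, night 2 #8), then Neon (night 1 #16, night 2 #12) gives a common subsequence of length 6. Since dp[18][12] = 6, nothing longer is possible.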